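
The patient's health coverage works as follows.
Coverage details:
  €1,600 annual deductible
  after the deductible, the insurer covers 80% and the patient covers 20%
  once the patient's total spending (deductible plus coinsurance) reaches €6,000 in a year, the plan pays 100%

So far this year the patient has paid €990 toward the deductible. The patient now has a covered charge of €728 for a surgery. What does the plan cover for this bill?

€94.40

Deductible still to meet: €1,600 − €990 = €610.
After the €610 deductible portion, €728 − €610 = €118 is subject to coinsurance.
20% of €118 = €23.60 falls to the patient.
So the patient owes €610 + €23.60 = €633.60 before any cap.
Cumulative spending €990 + €633.60 = €1,623.60 stays under the €6,000 maximum.
The plan picks up €728 − €633.60 = €94.40.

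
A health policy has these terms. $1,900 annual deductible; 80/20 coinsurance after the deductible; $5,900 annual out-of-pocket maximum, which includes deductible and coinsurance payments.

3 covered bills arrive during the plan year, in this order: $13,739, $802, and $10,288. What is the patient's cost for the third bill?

#1 ($13,739): $1,900 to deductible, leaving $11,839; 20% of $11,839 = $2,367.80. Patient pays $4,267.80; OOP now $4,267.80.
#2 ($802): 20% coinsurance on $802 = $160.40. Patient pays $160.40; OOP now $4,428.20.
#3 ($10,288): deductible met; 20% of $10,288 = $2,057.60. That would push OOP to $6,485.80, over the $5,900 cap, so patient pays $5,900 − $4,428.20 = $1,471.80.

$1,471.80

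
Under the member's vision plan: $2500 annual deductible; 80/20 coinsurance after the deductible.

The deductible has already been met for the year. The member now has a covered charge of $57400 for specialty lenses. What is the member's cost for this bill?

$11480

With the deductible met, the entire $57400 is subject to coinsurance.
20% of $57400 = $11480 falls to the member.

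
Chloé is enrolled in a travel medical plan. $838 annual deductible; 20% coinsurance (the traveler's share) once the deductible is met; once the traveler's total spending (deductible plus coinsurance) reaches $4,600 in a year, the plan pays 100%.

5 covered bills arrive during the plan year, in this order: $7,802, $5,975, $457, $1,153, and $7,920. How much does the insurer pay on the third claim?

#1 ($7,802): $838 finishes the deductible; $6,964 goes to coinsurance; traveler's 20% is $1,392.80. Traveler pays $2,230.80; OOP now $2,230.80. Plan pays $7,802 − $2,230.80 = $5,571.20.
#2 ($5,975): deductible met; 20% of $5,975 = $1,195. Traveler owes $1,195 (running OOP $3,425.80). Insurer: $5,975 − $1,195 = $4,780.
#3 ($457): 20% coinsurance on $457 = $91.40. Traveler pays $91.40; OOP now $3,517.20. Plan pays $457 − $91.40 = $365.60.

$365.60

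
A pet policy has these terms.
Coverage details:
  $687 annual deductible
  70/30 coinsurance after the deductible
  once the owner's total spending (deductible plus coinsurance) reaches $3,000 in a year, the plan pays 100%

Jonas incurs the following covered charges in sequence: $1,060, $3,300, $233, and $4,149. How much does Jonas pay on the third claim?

$69.90

Claim 1 — $1,060: $687 finishes the deductible; $373 goes to coinsurance; 30% of $373 = $111.90. Cost to owner: $798.90. OOP to date $798.90.
Claim 2 — $3,300: deductible already satisfied, so owner's share is 30% × $3,300 = $990. Owner owes $990 (running OOP $1,788.90).
Claim 3 — $233: 30% coinsurance on $233 = $69.90. Owner owes $69.90 (running OOP $1,858.80).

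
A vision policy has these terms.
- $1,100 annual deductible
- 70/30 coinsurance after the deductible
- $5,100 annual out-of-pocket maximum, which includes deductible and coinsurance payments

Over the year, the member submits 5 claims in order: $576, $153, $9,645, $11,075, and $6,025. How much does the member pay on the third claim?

$3,153.20

Claim 1 ($576): fully absorbed by the deductible. Member owes $576 (running OOP $576).
Claim 2 ($153): fully absorbed by the deductible. Member owes $153 (running OOP $729).
Claim 3 ($9,645): $371 finishes the deductible; $9,274 goes to coinsurance; member's 30% is $2,782.20. Member pays $3,153.20; OOP now $3,882.20.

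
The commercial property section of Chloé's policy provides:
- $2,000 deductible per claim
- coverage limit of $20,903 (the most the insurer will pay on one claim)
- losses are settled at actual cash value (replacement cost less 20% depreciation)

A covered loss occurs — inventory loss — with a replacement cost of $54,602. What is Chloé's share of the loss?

$33,699

Depreciate 20%: the covered value is $54,602 × 0.8 = $43,681.60.
Subtract the deductible: $43,681.60 − $2,000 = $41,681.60.
Since $41,681.60 > $20,903, the payout is capped at $20,903.
Business's share is the uncovered remainder: $54,602 − $20,903 = $33,699.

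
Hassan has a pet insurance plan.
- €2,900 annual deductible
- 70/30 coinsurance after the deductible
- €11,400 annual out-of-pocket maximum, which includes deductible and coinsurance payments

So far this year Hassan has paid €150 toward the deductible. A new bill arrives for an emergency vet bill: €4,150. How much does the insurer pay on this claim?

€980

€150 of the €2,900 deductible is already met, leaving €2,750.
The remaining €1,400 (= €4,150 − €2,750) moves to coinsurance.
Owner's 30% share of €1,400 is €420.
That puts the owner's cost at €2,750 + €420 = €3,170 before any cap.
Year-to-date out-of-pocket becomes €150 + €3,170 = €3,320, still under the €11,400 maximum, so no cap applies.
Insurer pays the balance: €4,150 − €3,170 = €980.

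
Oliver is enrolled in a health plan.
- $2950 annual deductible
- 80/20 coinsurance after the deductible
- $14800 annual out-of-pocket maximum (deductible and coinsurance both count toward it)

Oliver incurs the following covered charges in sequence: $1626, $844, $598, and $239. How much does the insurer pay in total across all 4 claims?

Claim 1 — $1626: all of it applies to the deductible. Cost to patient: $1626. OOP to date $1626. Insurer: $1626 − $1626 = $0.
Claim 2 — $844: fully absorbed by the deductible. Patient owes $844 (running OOP $2470). Insurer: $844 − $844 = $0.
Claim 3 — $598: $480 finishes the deductible; $118 goes to coinsurance; patient's 20% is $23.60. Patient pays $503.60; OOP now $2973.60. Insurer: $598 − $503.60 = $94.40.
Claim 4 — $239: deductible already satisfied, so patient's share is 20% × $239 = $47.80. Cost to patient: $47.80. OOP to date $3021.40. Plan pays $239 − $47.80 = $191.20.
Insurer total: $0 + $0 + $94.40 + $191.20 = $285.60.

$285.60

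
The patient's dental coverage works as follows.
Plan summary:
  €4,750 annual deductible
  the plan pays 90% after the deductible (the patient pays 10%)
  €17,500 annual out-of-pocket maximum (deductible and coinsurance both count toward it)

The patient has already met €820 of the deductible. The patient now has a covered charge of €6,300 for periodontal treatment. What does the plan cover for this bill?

€2,133

Deductible still to meet: €4,750 − €820 = €3,930.
That leaves €6,300 − €3,930 = €2,370 for coinsurance.
10% of €2,370 = €237 falls to the patient.
Patient responsibility before any cap: €3,930 + €237 = €4,167.
Total out-of-pocket so far would be €820 + €4,167 = €4,987, below the €17,500 cap — no reduction.
The plan picks up €6,300 − €4,167 = €2,133.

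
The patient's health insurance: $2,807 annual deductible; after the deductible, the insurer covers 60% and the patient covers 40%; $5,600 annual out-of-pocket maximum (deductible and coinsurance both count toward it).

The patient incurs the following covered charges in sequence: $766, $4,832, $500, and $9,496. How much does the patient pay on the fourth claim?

#1 ($766): fully absorbed by the deductible. Cost to patient: $766. OOP to date $766.
#2 ($4,832): $2,041 to deductible, leaving $2,791; 40% of $2,791 = $1,116.40. Patient pays $3,157.40; OOP now $3,923.40.
#3 ($500): deductible met; 40% of $500 = $200. Cost to patient: $200. OOP to date $4,123.40.
#4 ($9,496): 40% coinsurance on $9,496 = $3,798.40. That would push OOP to $7,921.80, over the $5,600 cap, so patient pays $5,600 − $4,123.40 = $1,476.60.

$1,476.60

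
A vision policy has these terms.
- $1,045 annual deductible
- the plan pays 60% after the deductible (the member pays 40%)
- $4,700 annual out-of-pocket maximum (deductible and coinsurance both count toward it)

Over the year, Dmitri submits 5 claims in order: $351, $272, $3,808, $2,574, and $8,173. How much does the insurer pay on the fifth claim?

$6,902

Bill 1, $351: entire amount goes to the deductible. Cost to member: $351. OOP to date $351. Plan pays $351 − $351 = $0.
Bill 2, $272: fully absorbed by the deductible. Cost to member: $272. OOP to date $623. Plan pays $272 − $272 = $0.
Bill 3, $3,808: $422 to deductible, leaving $3,386; 40% of $3,386 = $1,354.40. Cost to member: $1,776.40. OOP to date $2,399.40. Plan pays $3,808 − $1,776.40 = $2,031.60.
Bill 4, $2,574: deductible met; 40% of $2,574 = $1,029.60. Cost to member: $1,029.60. OOP to date $3,429. Plan pays $2,574 − $1,029.60 = $1,544.40.
Bill 5, $8,173: deductible met; 40% of $8,173 = $3,269.20. That would push OOP to $6,698.20, over the $4,700 cap, so member pays $4,700 − $3,429 = $1,271. Insurer: $8,173 − $1,271 = $6,902.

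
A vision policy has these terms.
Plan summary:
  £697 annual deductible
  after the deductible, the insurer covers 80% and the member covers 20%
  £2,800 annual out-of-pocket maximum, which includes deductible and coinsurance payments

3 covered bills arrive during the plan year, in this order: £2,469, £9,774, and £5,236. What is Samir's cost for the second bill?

£1,748.60

#1 (£2,469): £697 to deductible, leaving £1,772; 20% of £1,772 = £354.40. Cost to member: £1,051.40. OOP to date £1,051.40.
#2 (£9,774): deductible already satisfied, so member's share is 20% × £9,774 = £1,954.80. OOP would hit £3,006.20 > £2,800, so the cap limits the member to £2,800 − £1,051.40 = £1,748.60.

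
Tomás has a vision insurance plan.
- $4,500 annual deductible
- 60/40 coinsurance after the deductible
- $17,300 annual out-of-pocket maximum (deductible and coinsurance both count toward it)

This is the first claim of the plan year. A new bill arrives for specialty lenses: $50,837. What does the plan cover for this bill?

$33,537

The full $4,500 deductible is still open; $4,500 of this bill applies to it.
The remaining $46,337 (= $50,837 − $4,500) moves to coinsurance.
40% of $46,337 = $18,534.80 falls to the member.
That puts the member's cost at $4,500 + $18,534.80 = $23,034.80 before any cap.
Year-to-date out-of-pocket would reach $0 + $23,034.80 = $23,034.80, above the $17,300 maximum, so the member pays only $17,300 − $0 = $17,300.
Insurer pays the balance: $50,837 − $17,300 = $33,537.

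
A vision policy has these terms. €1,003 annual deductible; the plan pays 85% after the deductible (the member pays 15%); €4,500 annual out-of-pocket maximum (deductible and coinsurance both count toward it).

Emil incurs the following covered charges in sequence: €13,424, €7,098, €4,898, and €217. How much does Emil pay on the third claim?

€569.15

Claim 1 — €13,424: €1,003 finishes the deductible; €12,421 goes to coinsurance; member's 15% is €1,863.15. Cost to member: €2,866.15. OOP to date €2,866.15.
Claim 2 — €7,098: deductible met; 15% of €7,098 = €1,064.70. Cost to member: €1,064.70. OOP to date €3,930.85.
Claim 3 — €4,898: deductible met; 15% of €4,898 = €734.70. OOP would hit €4,665.55 > €4,500, so the cap limits the member to €4,500 − €3,930.85 = €569.15.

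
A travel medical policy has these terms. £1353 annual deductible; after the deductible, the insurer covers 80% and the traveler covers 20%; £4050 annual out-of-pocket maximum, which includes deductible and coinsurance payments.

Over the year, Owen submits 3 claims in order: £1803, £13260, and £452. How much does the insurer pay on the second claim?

£10653

#1 (£1803): £1353 to deductible, leaving £450; 20% of £450 = £90. Traveler owes £1443 (running OOP £1443). Plan pays £1803 − £1443 = £360.
#2 (£13260): deductible already satisfied, so traveler's share is 20% × £13260 = £2652. That would push OOP to £4095, over the £4050 cap, so traveler pays £4050 − £1443 = £2607. Plan pays £13260 − £2607 = £10653.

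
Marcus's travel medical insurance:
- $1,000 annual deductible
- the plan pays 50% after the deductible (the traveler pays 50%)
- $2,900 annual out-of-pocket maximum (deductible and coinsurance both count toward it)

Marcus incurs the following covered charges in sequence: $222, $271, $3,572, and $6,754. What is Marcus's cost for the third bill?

Claim 1 — $222: all of it applies to the deductible. Traveler owes $222 (running OOP $222).
Claim 2 — $271: all of it applies to the deductible. Cost to traveler: $271. OOP to date $493.
Claim 3 — $3,572: deductible takes $507, $3,065 remains; coinsurance $3,065 × 50% = $1,532.50. Traveler pays $2,039.50; OOP now $2,532.50.

$2,039.50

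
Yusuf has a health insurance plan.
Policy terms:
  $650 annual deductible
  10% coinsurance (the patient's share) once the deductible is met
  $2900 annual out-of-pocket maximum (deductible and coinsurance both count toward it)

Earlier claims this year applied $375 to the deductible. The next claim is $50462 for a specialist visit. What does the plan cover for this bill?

$47937

Deductible still to meet: $650 − $375 = $275.
That leaves $50462 − $275 = $50187 for coinsurance.
Coinsurance: $50187 × 10% = $5018.70.
Patient responsibility before any cap: $275 + $5018.70 = $5293.70.
Adding $5293.70 to the $375 already spent would give $5668.70, which exceeds the $2900 cap; the patient pays just $2900 − $375 = $2525.
Insurer pays the balance: $50462 − $2525 = $47937.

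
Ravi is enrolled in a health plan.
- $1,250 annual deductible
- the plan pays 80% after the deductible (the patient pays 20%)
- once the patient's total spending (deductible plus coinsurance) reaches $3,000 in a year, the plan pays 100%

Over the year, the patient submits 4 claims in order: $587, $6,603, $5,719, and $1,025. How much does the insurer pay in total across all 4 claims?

$10,934

Claim 1 ($587): entire amount goes to the deductible. Patient pays $587; OOP now $587. Plan pays $587 − $587 = $0.
Claim 2 ($6,603): $663 to deductible, leaving $5,940; coinsurance $5,940 × 20% = $1,188. Cost to patient: $1,851. OOP to date $2,438. Insurer: $6,603 − $1,851 = $4,752.
Claim 3 ($5,719): deductible met; 20% of $5,719 = $1,143.80. OOP would hit $3,581.80 > $3,000, so the cap limits the patient to $3,000 − $2,438 = $562. Plan pays $5,719 − $562 = $5,157.
Claim 4 ($1,025): deductible already satisfied, so patient's share is 20% × $1,025 = $205. OOP would hit $3,205 > $3,000, so the cap limits the patient to $3,000 − $3,000 = $0. Plan pays $1,025 − $0 = $1,025.
Insurer total: $0 + $4,752 + $5,157 + $1,025 = $10,934.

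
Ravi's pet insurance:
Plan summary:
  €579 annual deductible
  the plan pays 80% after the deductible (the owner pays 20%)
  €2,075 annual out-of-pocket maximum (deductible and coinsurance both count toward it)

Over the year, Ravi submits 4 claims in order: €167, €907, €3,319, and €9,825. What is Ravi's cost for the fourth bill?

Claim 1 (€167): entire amount goes to the deductible. Owner owes €167 (running OOP €167).
Claim 2 (€907): deductible takes €412, €495 remains; 20% of €495 = €99. Cost to owner: €511. OOP to date €678.
Claim 3 (€3,319): deductible already satisfied, so owner's share is 20% × €3,319 = €663.80. Owner owes €663.80 (running OOP €1,341.80).
Claim 4 (€9,825): 20% coinsurance on €9,825 = €1,965. That would push OOP to €3,306.80, over the €2,075 cap, so owner pays €2,075 − €1,341.80 = €733.20.

€733.20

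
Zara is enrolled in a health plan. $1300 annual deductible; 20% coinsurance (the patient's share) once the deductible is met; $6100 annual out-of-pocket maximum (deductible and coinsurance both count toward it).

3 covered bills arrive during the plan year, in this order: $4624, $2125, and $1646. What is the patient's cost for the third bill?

Claim 1 — $4624: deductible takes $1300, $3324 remains; 20% of $3324 = $664.80. Patient pays $1964.80; OOP now $1964.80.
Claim 2 — $2125: 20% coinsurance on $2125 = $425. Cost to patient: $425. OOP to date $2389.80.
Claim 3 — $1646: deductible already satisfied, so patient's share is 20% × $1646 = $329.20. Patient owes $329.20 (running OOP $2719).

$329.20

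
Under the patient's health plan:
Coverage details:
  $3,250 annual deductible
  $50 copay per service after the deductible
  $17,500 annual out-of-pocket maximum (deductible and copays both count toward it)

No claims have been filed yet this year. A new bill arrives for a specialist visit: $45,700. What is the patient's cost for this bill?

$3,300

The full $3,250 deductible is still open; $3,250 of this bill applies to it.
The remaining $42,450 (= $45,700 − $3,250) moves to the copay.
Copay on this service: $50.
Patient responsibility before any cap: $3,250 + $50 = $3,300.
Total out-of-pocket so far would be $0 + $3,300 = $3,300, below the $17,500 cap — no reduction.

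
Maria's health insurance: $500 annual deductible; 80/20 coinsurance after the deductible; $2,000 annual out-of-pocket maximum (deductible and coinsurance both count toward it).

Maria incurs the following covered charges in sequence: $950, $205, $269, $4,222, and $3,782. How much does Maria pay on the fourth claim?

$844.40

Bill 1, $950: deductible takes $500, $450 remains; coinsurance $450 × 20% = $90. Patient owes $590 (running OOP $590).
Bill 2, $205: deductible already satisfied, so patient's share is 20% × $205 = $41. Cost to patient: $41. OOP to date $631.
Bill 3, $269: deductible met; 20% of $269 = $53.80. Patient pays $53.80; OOP now $684.80.
Bill 4, $4,222: 20% coinsurance on $4,222 = $844.40. Patient pays $844.40; OOP now $1,529.20.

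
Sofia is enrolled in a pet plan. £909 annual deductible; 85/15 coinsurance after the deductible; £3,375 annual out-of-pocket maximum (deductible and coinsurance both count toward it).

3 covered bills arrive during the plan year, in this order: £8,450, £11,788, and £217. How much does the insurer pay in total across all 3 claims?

Bill 1, £8,450: deductible takes £909, £7,541 remains; 15% of £7,541 = £1,131.15. Owner pays £2,040.15; OOP now £2,040.15. Insurer: £8,450 − £2,040.15 = £6,409.85.
Bill 2, £11,788: deductible met; 15% of £11,788 = £1,768.20. OOP would hit £3,808.35 > £3,375, so the cap limits the owner to £3,375 − £2,040.15 = £1,334.85. Insurer: £11,788 − £1,334.85 = £10,453.15.
Bill 3, £217: deductible met; 15% of £217 = £32.55. OOP would hit £3,407.55 > £3,375, so the cap limits the owner to £3,375 − £3,375 = £0. Plan pays £217 − £0 = £217.
Insurer total: £6,409.85 + £10,453.15 + £217 = £17,080.

£17,080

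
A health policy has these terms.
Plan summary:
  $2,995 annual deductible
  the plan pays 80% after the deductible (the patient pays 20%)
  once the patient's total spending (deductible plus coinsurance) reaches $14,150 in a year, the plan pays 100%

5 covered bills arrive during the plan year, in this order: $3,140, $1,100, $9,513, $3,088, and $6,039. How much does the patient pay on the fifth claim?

$1,207.80

Claim 1 — $3,140: $2,995 to deductible, leaving $145; patient's 20% is $29. Cost to patient: $3,024. OOP to date $3,024.
Claim 2 — $1,100: 20% coinsurance on $1,100 = $220. Patient pays $220; OOP now $3,244.
Claim 3 — $9,513: deductible already satisfied, so patient's share is 20% × $9,513 = $1,902.60. Patient owes $1,902.60 (running OOP $5,146.60).
Claim 4 — $3,088: deductible already satisfied, so patient's share is 20% × $3,088 = $617.60. Patient owes $617.60 (running OOP $5,764.20).
Claim 5 — $6,039: 20% coinsurance on $6,039 = $1,207.80. Patient pays $1,207.80; OOP now $6,972.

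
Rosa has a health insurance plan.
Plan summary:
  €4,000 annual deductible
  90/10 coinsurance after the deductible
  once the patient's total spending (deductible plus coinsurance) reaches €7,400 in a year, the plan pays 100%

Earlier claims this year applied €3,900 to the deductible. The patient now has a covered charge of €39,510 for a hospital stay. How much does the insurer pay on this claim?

€36,010

Deductible still to meet: €4,000 − €3,900 = €100.
The remaining €39,410 (= €39,510 − €100) moves to coinsurance.
Patient's 10% share of €39,410 is €3,941.
That puts the patient's cost at €100 + €3,941 = €4,041 before any cap.
Adding €4,041 to the €3,900 already spent would give €7,941, which exceeds the €7,400 cap; the patient pays just €7,400 − €3,900 = €3,500.
The insurer covers the remainder: €39,510 − €3,500 = €36,010.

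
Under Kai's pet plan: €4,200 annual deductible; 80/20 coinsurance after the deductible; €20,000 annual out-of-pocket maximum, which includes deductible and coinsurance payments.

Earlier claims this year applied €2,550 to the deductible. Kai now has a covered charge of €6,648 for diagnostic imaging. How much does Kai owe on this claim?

€2,649.60

€2,550 of the €4,200 deductible is already met, leaving €1,650.
The remaining €4,998 (= €6,648 − €1,650) moves to coinsurance.
20% of €4,998 = €999.60 falls to the owner.
That puts the owner's cost at €1,650 + €999.60 = €2,649.60 before any cap.
Cumulative spending €2,550 + €2,649.60 = €5,199.60 stays under the €20,000 maximum.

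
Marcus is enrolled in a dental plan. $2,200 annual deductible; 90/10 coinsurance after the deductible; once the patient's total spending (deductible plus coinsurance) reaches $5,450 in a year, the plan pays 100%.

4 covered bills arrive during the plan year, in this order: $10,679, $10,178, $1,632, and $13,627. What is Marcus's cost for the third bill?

Claim 1 ($10,679): deductible takes $2,200, $8,479 remains; patient's 10% is $847.90. Cost to patient: $3,047.90. OOP to date $3,047.90.
Claim 2 ($10,178): deductible already satisfied, so patient's share is 10% × $10,178 = $1,017.80. Patient pays $1,017.80; OOP now $4,065.70.
Claim 3 ($1,632): 10% coinsurance on $1,632 = $163.20. Patient owes $163.20 (running OOP $4,228.90).

$163.20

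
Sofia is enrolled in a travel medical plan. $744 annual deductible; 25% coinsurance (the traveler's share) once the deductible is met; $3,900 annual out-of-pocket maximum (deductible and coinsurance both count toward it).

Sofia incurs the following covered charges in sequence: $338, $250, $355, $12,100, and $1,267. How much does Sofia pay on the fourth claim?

#1 ($338): all of it applies to the deductible. Cost to traveler: $338. OOP to date $338.
#2 ($250): entire amount goes to the deductible. Traveler pays $250; OOP now $588.
#3 ($355): deductible takes $156, $199 remains; 25% of $199 = $49.75. Traveler pays $205.75; OOP now $793.75.
#4 ($12,100): deductible already satisfied, so traveler's share is 25% × $12,100 = $3,025. Traveler owes $3,025 (running OOP $3,818.75).

$3,025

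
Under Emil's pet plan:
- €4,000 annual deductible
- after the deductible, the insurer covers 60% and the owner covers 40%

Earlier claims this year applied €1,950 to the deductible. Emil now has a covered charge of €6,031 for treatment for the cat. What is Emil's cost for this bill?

€3,642.40

Deductible still to meet: €4,000 − €1,950 = €2,050.
That leaves €6,031 − €2,050 = €3,981 for coinsurance.
40% of €3,981 = €1,592.40 falls to the owner.
That puts the owner's cost at €2,050 + €1,592.40 = €3,642.40.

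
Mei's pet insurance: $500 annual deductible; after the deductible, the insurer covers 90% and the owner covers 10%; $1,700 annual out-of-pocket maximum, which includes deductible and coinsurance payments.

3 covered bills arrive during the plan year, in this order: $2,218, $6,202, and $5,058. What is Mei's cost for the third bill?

$408

Claim 1 ($2,218): deductible takes $500, $1,718 remains; coinsurance $1,718 × 10% = $171.80. Owner owes $671.80 (running OOP $671.80).
Claim 2 ($6,202): 10% coinsurance on $6,202 = $620.20. Owner pays $620.20; OOP now $1,292.
Claim 3 ($5,058): 10% coinsurance on $5,058 = $505.80. Adding that to $1,292 gives $1,797.80, past the $1,700 cap; owner pays only $1,700 − $1,292 = $408.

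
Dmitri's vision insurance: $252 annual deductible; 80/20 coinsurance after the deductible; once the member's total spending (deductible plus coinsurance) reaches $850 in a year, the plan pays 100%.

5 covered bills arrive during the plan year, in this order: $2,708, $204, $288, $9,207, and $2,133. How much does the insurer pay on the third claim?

$230.40

Bill 1, $2,708: deductible takes $252, $2,456 remains; coinsurance $2,456 × 20% = $491.20. Member pays $743.20; OOP now $743.20. Insurer: $2,708 − $743.20 = $1,964.80.
Bill 2, $204: 20% coinsurance on $204 = $40.80. Member owes $40.80 (running OOP $784). Plan pays $204 − $40.80 = $163.20.
Bill 3, $288: deductible already satisfied, so member's share is 20% × $288 = $57.60. Member pays $57.60; OOP now $841.60. Insurer: $288 − $57.60 = $230.40.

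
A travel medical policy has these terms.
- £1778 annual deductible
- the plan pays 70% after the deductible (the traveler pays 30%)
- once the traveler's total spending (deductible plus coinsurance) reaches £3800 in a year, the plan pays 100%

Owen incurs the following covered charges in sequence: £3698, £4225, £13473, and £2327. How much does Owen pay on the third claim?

£178.50

Claim 1 (£3698): £1778 to deductible, leaving £1920; 30% of £1920 = £576. Traveler owes £2354 (running OOP £2354).
Claim 2 (£4225): 30% coinsurance on £4225 = £1267.50. Traveler owes £1267.50 (running OOP £3621.50).
Claim 3 (£13473): deductible already satisfied, so traveler's share is 30% × £13473 = £4041.90. Adding that to £3621.50 gives £7663.40, past the £3800 cap; traveler pays only £3800 − £3621.50 = £178.50.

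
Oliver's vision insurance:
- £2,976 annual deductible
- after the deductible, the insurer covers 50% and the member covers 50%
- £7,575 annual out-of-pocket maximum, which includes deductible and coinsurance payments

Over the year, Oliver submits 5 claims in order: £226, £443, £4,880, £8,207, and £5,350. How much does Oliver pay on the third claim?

£3,593.50

Claim 1 (£226): all of it applies to the deductible. Member owes £226 (running OOP £226).
Claim 2 (£443): fully absorbed by the deductible. Member owes £443 (running OOP £669).
Claim 3 (£4,880): £2,307 finishes the deductible; £2,573 goes to coinsurance; coinsurance £2,573 × 50% = £1,286.50. Member pays £3,593.50; OOP now £4,262.50.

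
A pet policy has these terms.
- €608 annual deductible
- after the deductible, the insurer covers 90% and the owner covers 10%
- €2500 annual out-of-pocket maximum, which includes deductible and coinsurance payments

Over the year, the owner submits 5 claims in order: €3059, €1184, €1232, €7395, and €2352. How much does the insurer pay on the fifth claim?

#1 (€3059): €608 to deductible, leaving €2451; coinsurance €2451 × 10% = €245.10. Owner pays €853.10; OOP now €853.10. Insurer: €3059 − €853.10 = €2205.90.
#2 (€1184): deductible met; 10% of €1184 = €118.40. Cost to owner: €118.40. OOP to date €971.50. Plan pays €1184 − €118.40 = €1065.60.
#3 (€1232): deductible met; 10% of €1232 = €123.20. Cost to owner: €123.20. OOP to date €1094.70. Plan pays €1232 − €123.20 = €1108.80.
#4 (€7395): deductible met; 10% of €7395 = €739.50. Owner pays €739.50; OOP now €1834.20. Insurer: €7395 − €739.50 = €6655.50.
#5 (€2352): deductible already satisfied, so owner's share is 10% × €2352 = €235.20. Owner pays €235.20; OOP now €2069.40. Plan pays €2352 − €235.20 = €2116.80.

€2116.80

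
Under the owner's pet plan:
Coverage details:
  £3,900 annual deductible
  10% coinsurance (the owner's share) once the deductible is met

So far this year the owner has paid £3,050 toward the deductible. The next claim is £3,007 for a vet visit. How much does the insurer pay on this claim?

£1,941.30

£3,050 of the £3,900 deductible is already met, leaving £850.
After the £850 deductible portion, £3,007 − £850 = £2,157 is subject to coinsurance.
Owner's 10% share of £2,157 is £215.70.
So the owner owes £850 + £215.70 = £1,065.70.
Insurer pays the balance: £3,007 − £1,065.70 = £1,941.30.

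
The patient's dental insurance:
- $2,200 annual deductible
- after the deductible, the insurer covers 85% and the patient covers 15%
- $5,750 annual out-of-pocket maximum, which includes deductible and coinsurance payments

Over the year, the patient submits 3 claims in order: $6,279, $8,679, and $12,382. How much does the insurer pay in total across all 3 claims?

$21,590

Bill 1, $6,279: $2,200 to deductible, leaving $4,079; coinsurance $4,079 × 15% = $611.85. Patient owes $2,811.85 (running OOP $2,811.85). Insurer: $6,279 − $2,811.85 = $3,467.15.
Bill 2, $8,679: deductible already satisfied, so patient's share is 15% × $8,679 = $1,301.85. Cost to patient: $1,301.85. OOP to date $4,113.70. Insurer: $8,679 − $1,301.85 = $7,377.15.
Bill 3, $12,382: deductible met; 15% of $12,382 = $1,857.30. Adding that to $4,113.70 gives $5,971, past the $5,750 cap; patient pays only $5,750 − $4,113.70 = $1,636.30. Insurer: $12,382 − $1,636.30 = $10,745.70.
Insurer total: $3,467.15 + $7,377.15 + $10,745.70 = $21,590.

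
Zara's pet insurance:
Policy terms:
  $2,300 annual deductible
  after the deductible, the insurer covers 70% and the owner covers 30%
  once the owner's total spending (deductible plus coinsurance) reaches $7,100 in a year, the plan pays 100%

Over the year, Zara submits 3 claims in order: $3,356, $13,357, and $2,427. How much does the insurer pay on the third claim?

$1,950.90

Claim 1 ($3,356): $2,300 to deductible, leaving $1,056; owner's 30% is $316.80. Cost to owner: $2,616.80. OOP to date $2,616.80. Insurer: $3,356 − $2,616.80 = $739.20.
Claim 2 ($13,357): 30% coinsurance on $13,357 = $4,007.10. Owner owes $4,007.10 (running OOP $6,623.90). Insurer: $13,357 − $4,007.10 = $9,349.90.
Claim 3 ($2,427): deductible already satisfied, so owner's share is 30% × $2,427 = $728.10. OOP would hit $7,352 > $7,100, so the cap limits the owner to $7,100 − $6,623.90 = $476.10. Plan pays $2,427 − $476.10 = $1,950.90.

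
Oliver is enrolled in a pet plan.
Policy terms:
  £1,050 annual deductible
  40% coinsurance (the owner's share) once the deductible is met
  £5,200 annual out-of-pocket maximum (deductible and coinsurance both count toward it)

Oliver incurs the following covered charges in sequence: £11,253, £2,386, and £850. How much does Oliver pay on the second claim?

Claim 1 (£11,253): deductible takes £1,050, £10,203 remains; owner's 40% is £4,081.20. Owner pays £5,131.20; OOP now £5,131.20.
Claim 2 (£2,386): deductible already satisfied, so owner's share is 40% × £2,386 = £954.40. That would push OOP to £6,085.60, over the £5,200 cap, so owner pays £5,200 − £5,131.20 = £68.80.

£68.80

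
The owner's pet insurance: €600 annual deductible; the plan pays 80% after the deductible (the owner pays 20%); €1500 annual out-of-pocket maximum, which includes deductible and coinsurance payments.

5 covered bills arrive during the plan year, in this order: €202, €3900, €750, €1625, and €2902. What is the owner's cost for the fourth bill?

Bill 1, €202: fully absorbed by the deductible. Owner pays €202; OOP now €202.
Bill 2, €3900: €398 finishes the deductible; €3502 goes to coinsurance; coinsurance €3502 × 20% = €700.40. Owner owes €1098.40 (running OOP €1300.40).
Bill 3, €750: deductible met; 20% of €750 = €150. Owner owes €150 (running OOP €1450.40).
Bill 4, €1625: deductible met; 20% of €1625 = €325. That would push OOP to €1775.40, over the €1500 cap, so owner pays €1500 − €1450.40 = €49.60.

€49.60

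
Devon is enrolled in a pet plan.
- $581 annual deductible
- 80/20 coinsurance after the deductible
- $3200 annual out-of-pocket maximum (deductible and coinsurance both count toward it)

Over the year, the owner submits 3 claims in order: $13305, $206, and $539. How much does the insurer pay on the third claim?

Claim 1 ($13305): $581 to deductible, leaving $12724; 20% of $12724 = $2544.80. Owner owes $3125.80 (running OOP $3125.80). Insurer: $13305 − $3125.80 = $10179.20.
Claim 2 ($206): deductible already satisfied, so owner's share is 20% × $206 = $41.20. Owner owes $41.20 (running OOP $3167). Plan pays $206 − $41.20 = $164.80.
Claim 3 ($539): deductible already satisfied, so owner's share is 20% × $539 = $107.80. Adding that to $3167 gives $3274.80, past the $3200 cap; owner pays only $3200 − $3167 = $33. Plan pays $539 − $33 = $506.

$506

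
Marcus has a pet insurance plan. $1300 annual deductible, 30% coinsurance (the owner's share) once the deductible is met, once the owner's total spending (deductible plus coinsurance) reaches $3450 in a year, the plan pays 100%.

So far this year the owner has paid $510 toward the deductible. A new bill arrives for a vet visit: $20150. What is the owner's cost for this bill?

Remaining deductible: $1300 − $510 = $790.
After the $790 deductible portion, $20150 − $790 = $19360 is subject to coinsurance.
Owner's 30% share of $19360 is $5808.
That puts the owner's cost at $790 + $5808 = $6598 before any cap.
Adding $6598 to the $510 already spent would give $7108, which exceeds the $3450 cap; the owner pays just $3450 − $510 = $2940.

$2940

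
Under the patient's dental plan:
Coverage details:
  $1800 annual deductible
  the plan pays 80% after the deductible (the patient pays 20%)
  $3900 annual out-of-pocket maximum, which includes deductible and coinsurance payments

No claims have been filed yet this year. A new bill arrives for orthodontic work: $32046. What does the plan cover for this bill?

Deductible not yet touched, so the first $1800 of the bill goes to the deductible.
That leaves $32046 − $1800 = $30246 for coinsurance.
Coinsurance: $30246 × 20% = $6049.20.
That puts the patient's cost at $1800 + $6049.20 = $7849.20 before any cap.
Adding $7849.20 to the $0 already spent would give $7849.20, which exceeds the $3900 cap; the patient pays just $3900 − $0 = $3900.
The plan picks up $32046 − $3900 = $28146.

$28146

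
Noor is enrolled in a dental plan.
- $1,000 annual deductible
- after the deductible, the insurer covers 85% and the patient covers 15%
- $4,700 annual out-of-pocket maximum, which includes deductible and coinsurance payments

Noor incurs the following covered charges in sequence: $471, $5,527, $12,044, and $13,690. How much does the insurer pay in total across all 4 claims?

Bill 1, $471: entire amount goes to the deductible. Patient pays $471; OOP now $471. Plan pays $471 − $471 = $0.
Bill 2, $5,527: deductible takes $529, $4,998 remains; patient's 15% is $749.70. Patient owes $1,278.70 (running OOP $1,749.70). Plan pays $5,527 − $1,278.70 = $4,248.30.
Bill 3, $12,044: deductible met; 15% of $12,044 = $1,806.60. Patient owes $1,806.60 (running OOP $3,556.30). Insurer: $12,044 − $1,806.60 = $10,237.40.
Bill 4, $13,690: deductible met; 15% of $13,690 = $2,053.50. OOP would hit $5,609.80 > $4,700, so the cap limits the patient to $4,700 − $3,556.30 = $1,143.70. Insurer: $13,690 − $1,143.70 = $12,546.30.
Insurer total: $0 + $4,248.30 + $10,237.40 + $12,546.30 = $27,032.

$27,032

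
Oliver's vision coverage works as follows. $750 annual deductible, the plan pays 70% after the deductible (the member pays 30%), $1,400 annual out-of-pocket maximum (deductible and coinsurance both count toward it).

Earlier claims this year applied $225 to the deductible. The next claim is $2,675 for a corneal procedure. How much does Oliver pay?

$1,170

Deductible still to meet: $750 − $225 = $525.
The remaining $2,150 (= $2,675 − $525) moves to coinsurance.
30% of $2,150 = $645 falls to the member.
That puts the member's cost at $525 + $645 = $1,170 before any cap.
Year-to-date out-of-pocket becomes $225 + $1,170 = $1,395, still under the $1,400 maximum, so no cap applies.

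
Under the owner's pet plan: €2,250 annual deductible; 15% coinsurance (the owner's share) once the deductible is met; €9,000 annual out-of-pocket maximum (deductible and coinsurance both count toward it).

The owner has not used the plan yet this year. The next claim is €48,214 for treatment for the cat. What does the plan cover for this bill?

Nothing has been paid toward the €2,250 deductible, so the first €2,250 of this charge is applied there.
The remaining €45,964 (= €48,214 − €2,250) moves to coinsurance.
15% of €45,964 = €6,894.60 falls to the owner.
That puts the owner's cost at €2,250 + €6,894.60 = €9,144.60 before any cap.
Adding €9,144.60 to the €0 already spent would give €9,144.60, which exceeds the €9,000 cap; the owner pays just €9,000 − €0 = €9,000.
Insurer pays the balance: €48,214 − €9,000 = €39,214.

€39,214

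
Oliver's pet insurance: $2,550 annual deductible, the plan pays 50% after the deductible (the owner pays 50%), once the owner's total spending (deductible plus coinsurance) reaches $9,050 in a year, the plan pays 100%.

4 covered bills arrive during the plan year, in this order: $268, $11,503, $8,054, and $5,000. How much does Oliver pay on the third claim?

$1,889.50

Claim 1 ($268): entire amount goes to the deductible. Owner pays $268; OOP now $268.
Claim 2 ($11,503): $2,282 finishes the deductible; $9,221 goes to coinsurance; 50% of $9,221 = $4,610.50. Owner pays $6,892.50; OOP now $7,160.50.
Claim 3 ($8,054): deductible met; 50% of $8,054 = $4,027. OOP would hit $11,187.50 > $9,050, so the cap limits the owner to $9,050 − $7,160.50 = $1,889.50.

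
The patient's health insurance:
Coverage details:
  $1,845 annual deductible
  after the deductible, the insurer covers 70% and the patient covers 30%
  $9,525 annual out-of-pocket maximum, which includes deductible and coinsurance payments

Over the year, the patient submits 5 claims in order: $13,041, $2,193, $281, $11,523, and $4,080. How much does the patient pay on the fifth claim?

Claim 1 — $13,041: $1,845 to deductible, leaving $11,196; patient's 30% is $3,358.80. Patient pays $5,203.80; OOP now $5,203.80.
Claim 2 — $2,193: 30% coinsurance on $2,193 = $657.90. Patient pays $657.90; OOP now $5,861.70.
Claim 3 — $281: 30% coinsurance on $281 = $84.30. Patient owes $84.30 (running OOP $5,946).
Claim 4 — $11,523: 30% coinsurance on $11,523 = $3,456.90. Cost to patient: $3,456.90. OOP to date $9,402.90.
Claim 5 — $4,080: deductible met; 30% of $4,080 = $1,224. Adding that to $9,402.90 gives $10,626.90, past the $9,525 cap; patient pays only $9,525 − $9,402.90 = $122.10.

$122.10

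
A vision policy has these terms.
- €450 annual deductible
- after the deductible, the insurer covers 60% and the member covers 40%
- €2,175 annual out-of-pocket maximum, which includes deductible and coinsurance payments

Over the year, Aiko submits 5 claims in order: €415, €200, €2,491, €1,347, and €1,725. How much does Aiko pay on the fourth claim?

Claim 1 (€415): all of it applies to the deductible. Cost to member: €415. OOP to date €415.
Claim 2 (€200): €35 finishes the deductible; €165 goes to coinsurance; member's 40% is €66. Cost to member: €101. OOP to date €516.
Claim 3 (€2,491): deductible already satisfied, so member's share is 40% × €2,491 = €996.40. Cost to member: €996.40. OOP to date €1,512.40.
Claim 4 (€1,347): 40% coinsurance on €1,347 = €538.80. Member pays €538.80; OOP now €2,051.20.

€538.80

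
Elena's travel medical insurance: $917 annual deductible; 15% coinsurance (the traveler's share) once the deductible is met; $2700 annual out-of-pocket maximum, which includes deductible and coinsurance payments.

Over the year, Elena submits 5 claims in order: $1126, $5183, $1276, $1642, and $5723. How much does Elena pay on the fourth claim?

$246.30

Claim 1 ($1126): $917 finishes the deductible; $209 goes to coinsurance; coinsurance $209 × 15% = $31.35. Cost to traveler: $948.35. OOP to date $948.35.
Claim 2 ($5183): 15% coinsurance on $5183 = $777.45. Cost to traveler: $777.45. OOP to date $1725.80.
Claim 3 ($1276): deductible met; 15% of $1276 = $191.40. Cost to traveler: $191.40. OOP to date $1917.20.
Claim 4 ($1642): deductible already satisfied, so traveler's share is 15% × $1642 = $246.30. Traveler pays $246.30; OOP now $2163.50.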